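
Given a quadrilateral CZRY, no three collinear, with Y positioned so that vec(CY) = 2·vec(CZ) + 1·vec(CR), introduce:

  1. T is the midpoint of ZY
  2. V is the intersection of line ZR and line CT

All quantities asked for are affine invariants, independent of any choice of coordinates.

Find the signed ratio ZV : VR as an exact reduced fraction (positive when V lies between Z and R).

ZV:VR = 1/3

Set C = (0, 0), Z = (1, 0), R = (0, 1), Y = (2, 1); any affine frame gives the same invariant.
1. T is the midpoint of ZY ⇒ T = (3/2, 1/2)
2. V is the intersection of line ZR and line CT ⇒ V = (3/4, 1/4)
V = Z + t·(R−Z) with t = 1/4, so ZV:VR = t:(1−t) = 1/4:3/4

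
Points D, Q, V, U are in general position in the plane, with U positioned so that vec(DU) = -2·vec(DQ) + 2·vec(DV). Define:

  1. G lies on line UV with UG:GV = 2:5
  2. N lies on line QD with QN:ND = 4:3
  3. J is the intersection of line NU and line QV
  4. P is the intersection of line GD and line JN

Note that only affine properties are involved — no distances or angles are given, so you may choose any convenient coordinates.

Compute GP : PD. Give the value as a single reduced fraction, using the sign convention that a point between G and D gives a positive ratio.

GP:PD = 11/21

Choose coordinates D = (0, 0), Q = (1, 0), V = (0, 1), U = (-2, 2).
1. G lies on line UV with UG:GV = 2:5 ⇒ G = (-10/7, 12/7)
2. N lies on line QD with QN:ND = 4:3 ⇒ N = (3/7, 0)
3. J is the intersection of line NU and line QV ⇒ J = (11/3, -8/3)
4. P is the intersection of line GD and line JN ⇒ P = (-15/16, 9/8)
P = G + t·(D−G) with t = 11/32, so GP:PD = t:(1−t) = 11/32:21/32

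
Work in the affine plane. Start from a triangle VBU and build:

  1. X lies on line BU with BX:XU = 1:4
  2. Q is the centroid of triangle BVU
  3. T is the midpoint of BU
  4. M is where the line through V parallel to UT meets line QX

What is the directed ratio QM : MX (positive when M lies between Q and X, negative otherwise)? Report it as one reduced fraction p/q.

Set V = (0, 0), B = (1, 0), U = (0, 1); any affine frame gives the same invariant.
1. X lies on line BU with BX:XU = 1:4 ⇒ X = (4/5, 1/5)
2. Q is the centroid of triangle BVU ⇒ Q = (1/3, 1/3)
3. T is the midpoint of BU ⇒ T = (1/2, 1/2)
4. M is where the line through V parallel to UT meets line QX ⇒ M = (-3/5, 3/5)
M = Q + t·(X−Q) with t = -2, so QM:MX = t:(1−t) = -2:3

QM:MX = -2/3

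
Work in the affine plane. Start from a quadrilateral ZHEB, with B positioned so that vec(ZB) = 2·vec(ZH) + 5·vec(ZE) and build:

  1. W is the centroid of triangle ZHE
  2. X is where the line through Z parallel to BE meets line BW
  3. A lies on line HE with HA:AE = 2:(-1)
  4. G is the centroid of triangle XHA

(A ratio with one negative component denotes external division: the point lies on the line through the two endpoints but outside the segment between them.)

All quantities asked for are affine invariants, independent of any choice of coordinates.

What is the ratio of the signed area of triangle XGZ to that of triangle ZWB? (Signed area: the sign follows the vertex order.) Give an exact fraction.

Set Z = (0, 0), H = (1, 0), E = (0, 1), B = (2, 5); any affine frame gives the same invariant.
1. W is the centroid of triangle ZHE ⇒ W = (1/3, 1/3)
2. X is where the line through Z parallel to BE meets line BW ⇒ X = (3/4, 3/2)
3. A lies on line HE with HA:AE = 2:(-1) ⇒ A = (-1, 2)
4. G is the centroid of triangle XHA ⇒ G = (1/4, 7/6)
2·[XGZ] = 1/2, 2·[ZWB] = 1
[XGZ]:[ZWB] = 1/2:1 = 1/2

[XGZ]:[ZWB] = 1/2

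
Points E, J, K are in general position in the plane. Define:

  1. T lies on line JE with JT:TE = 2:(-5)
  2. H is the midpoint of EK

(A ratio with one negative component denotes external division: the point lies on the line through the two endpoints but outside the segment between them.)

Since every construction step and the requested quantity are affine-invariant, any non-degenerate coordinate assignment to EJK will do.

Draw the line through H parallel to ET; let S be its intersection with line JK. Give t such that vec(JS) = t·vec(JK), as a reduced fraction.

Work in coordinates with E = (0, 0), J = (1, 0), K = (0, 1).
1. T lies on line JE with JT:TE = 2:(-5) ⇒ T = (5/3, 0)
2. H is the midpoint of EK ⇒ H = (0, 1/2)
through H parallel to ET: direction (5/3, 0); meets JK at S = (1/2, 1/2)
S = J + t·(K−J) with t = 1/2

t = 1/2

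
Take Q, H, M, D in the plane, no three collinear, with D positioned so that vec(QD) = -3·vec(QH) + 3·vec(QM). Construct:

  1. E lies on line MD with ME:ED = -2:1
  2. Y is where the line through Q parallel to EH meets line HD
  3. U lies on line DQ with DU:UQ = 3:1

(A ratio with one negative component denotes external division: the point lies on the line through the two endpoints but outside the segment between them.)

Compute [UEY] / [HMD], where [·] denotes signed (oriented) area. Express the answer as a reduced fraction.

Set Q = (0, 0), H = (1, 0), M = (0, 1), D = (-3, 3); any affine frame gives the same invariant.
1. E lies on line MD with ME:ED = -2:1 ⇒ E = (-6, 5)
2. Y is where the line through Q parallel to EH meets line HD ⇒ Y = (21, -15)
3. U lies on line DQ with DU:UQ = 3:1 ⇒ U = (-3/4, 3/4)
2·[UEY] = -39/4, 2·[HMD] = 1
[UEY]:[HMD] = -39/4:1 = -39/4

[UEY]:[HMD] = -39/4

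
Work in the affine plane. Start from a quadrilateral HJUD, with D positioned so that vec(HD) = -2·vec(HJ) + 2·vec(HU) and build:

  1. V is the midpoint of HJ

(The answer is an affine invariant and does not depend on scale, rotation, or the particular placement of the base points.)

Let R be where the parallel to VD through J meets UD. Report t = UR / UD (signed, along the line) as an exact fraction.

t = 1/3

Assign H = (0, 0), J = (1, 0), U = (0, 1), D = (-2, 2) — the answer is frame-independent, so this choice is without loss of generality.
1. V is the midpoint of HJ ⇒ V = (1/2, 0)
through J parallel to VD: direction (-5/2, 2); meets UD at R = (-2/3, 4/3)
R = U + t·(D−U) with t = 1/3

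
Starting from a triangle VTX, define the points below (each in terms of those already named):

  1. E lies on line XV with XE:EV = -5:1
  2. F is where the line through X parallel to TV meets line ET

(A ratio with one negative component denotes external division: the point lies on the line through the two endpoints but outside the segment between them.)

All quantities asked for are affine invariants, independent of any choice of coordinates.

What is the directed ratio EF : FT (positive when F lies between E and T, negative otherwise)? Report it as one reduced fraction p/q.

Set V = (0, 0), T = (1, 0), X = (0, 1); any affine frame gives the same invariant.
1. E lies on line XV with XE:EV = -5:1 ⇒ E = (0, -1/4)
2. F is where the line through X parallel to TV meets line ET ⇒ F = (5, 1)
F = E + t·(T−E) with t = 5, so EF:FT = t:(1−t) = 5:-4

EF:FT = -5/4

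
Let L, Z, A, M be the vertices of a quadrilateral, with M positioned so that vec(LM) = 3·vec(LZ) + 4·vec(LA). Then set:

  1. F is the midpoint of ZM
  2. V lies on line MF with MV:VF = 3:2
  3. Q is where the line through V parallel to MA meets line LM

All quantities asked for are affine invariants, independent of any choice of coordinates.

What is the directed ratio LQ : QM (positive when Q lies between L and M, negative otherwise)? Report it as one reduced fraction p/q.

LQ:QM = 2/3

Work in coordinates with L = (0, 0), Z = (1, 0), A = (0, 1), M = (3, 4).
1. F is the midpoint of ZM ⇒ F = (2, 2)
2. V lies on line MF with MV:VF = 3:2 ⇒ V = (12/5, 14/5)
3. Q is where the line through V parallel to MA meets line LM ⇒ Q = (6/5, 8/5)
Q = L + t·(M−L) with t = 2/5, so LQ:QM = t:(1−t) = 2/5:3/5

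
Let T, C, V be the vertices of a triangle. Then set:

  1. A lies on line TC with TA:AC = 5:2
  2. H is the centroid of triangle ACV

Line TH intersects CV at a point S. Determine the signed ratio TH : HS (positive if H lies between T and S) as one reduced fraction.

TH:HS = 19/2

Assign T = (0, 0), C = (1, 0), V = (0, 1) — the answer is frame-independent, so this choice is without loss of generality.
1. A lies on line TC with TA:AC = 5:2 ⇒ A = (5/7, 0)
2. H is the centroid of triangle ACV ⇒ H = (4/7, 1/3)
line TH meets CV at S = (12/19, 7/19)
H = T + t·(S−T) with t = 19/21, so TH:HS = 19/21:2/21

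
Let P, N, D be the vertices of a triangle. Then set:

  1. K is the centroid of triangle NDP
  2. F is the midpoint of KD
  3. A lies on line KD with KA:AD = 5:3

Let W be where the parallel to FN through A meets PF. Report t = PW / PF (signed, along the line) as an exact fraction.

t = 17/16

Assign P = (0, 0), N = (1, 0), D = (0, 1) — the answer is frame-independent, so this choice is without loss of generality.
1. K is the centroid of triangle NDP ⇒ K = (1/3, 1/3)
2. F is the midpoint of KD ⇒ F = (1/6, 2/3)
3. A lies on line KD with KA:AD = 5:3 ⇒ A = (1/8, 3/4)
through A parallel to FN: direction (5/6, -2/3); meets PF at W = (17/96, 17/24)
W = P + t·(F−P) with t = 17/16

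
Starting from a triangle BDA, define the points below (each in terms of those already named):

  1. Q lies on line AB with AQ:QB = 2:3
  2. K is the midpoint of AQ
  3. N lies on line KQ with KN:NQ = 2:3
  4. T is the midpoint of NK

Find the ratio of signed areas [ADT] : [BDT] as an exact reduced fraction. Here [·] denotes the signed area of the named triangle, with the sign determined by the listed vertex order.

[ADT]:[BDT] = -6/19

Work in coordinates with B = (0, 0), D = (1, 0), A = (0, 1).
1. Q lies on line AB with AQ:QB = 2:3 ⇒ Q = (0, 3/5)
2. K is the midpoint of AQ ⇒ K = (0, 4/5)
3. N lies on line KQ with KN:NQ = 2:3 ⇒ N = (0, 18/25)
4. T is the midpoint of NK ⇒ T = (0, 19/25)
2·[ADT] = -6/25, 2·[BDT] = 19/25
[ADT]:[BDT] = -6/25:19/25 = -6/19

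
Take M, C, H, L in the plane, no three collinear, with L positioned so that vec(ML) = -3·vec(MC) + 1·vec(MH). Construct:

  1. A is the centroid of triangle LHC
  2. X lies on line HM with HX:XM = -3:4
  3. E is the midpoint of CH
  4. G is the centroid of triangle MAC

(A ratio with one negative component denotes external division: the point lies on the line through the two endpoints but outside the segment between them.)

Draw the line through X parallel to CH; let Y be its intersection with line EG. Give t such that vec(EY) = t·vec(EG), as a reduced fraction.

Choose coordinates M = (0, 0), C = (1, 0), H = (0, 1), L = (-3, 1).
1. A is the centroid of triangle LHC ⇒ A = (-2/3, 2/3)
2. X lies on line HM with HX:XM = -3:4 ⇒ X = (0, 4)
3. E is the midpoint of CH ⇒ E = (1/2, 1/2)
4. G is the centroid of triangle MAC ⇒ G = (1/9, 2/9)
through X parallel to CH: direction (-1, 1); meets EG at Y = (9/4, 7/4)
Y = E + t·(G−E) with t = -9/2

t = -9/2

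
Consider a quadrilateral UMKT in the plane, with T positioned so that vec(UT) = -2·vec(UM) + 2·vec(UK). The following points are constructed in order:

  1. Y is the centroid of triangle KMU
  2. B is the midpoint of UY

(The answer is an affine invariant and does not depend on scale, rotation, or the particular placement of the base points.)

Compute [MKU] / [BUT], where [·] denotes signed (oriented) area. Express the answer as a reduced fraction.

Assign U = (0, 0), M = (1, 0), K = (0, 1), T = (-2, 2) — the answer is frame-independent, so this choice is without loss of generality.
1. Y is the centroid of triangle KMU ⇒ Y = (1/3, 1/3)
2. B is the midpoint of UY ⇒ B = (1/6, 1/6)
2·[MKU] = 1, 2·[BUT] = -2/3
[MKU]:[BUT] = 1:-2/3 = -3/2

[MKU]:[BUT] = -3/2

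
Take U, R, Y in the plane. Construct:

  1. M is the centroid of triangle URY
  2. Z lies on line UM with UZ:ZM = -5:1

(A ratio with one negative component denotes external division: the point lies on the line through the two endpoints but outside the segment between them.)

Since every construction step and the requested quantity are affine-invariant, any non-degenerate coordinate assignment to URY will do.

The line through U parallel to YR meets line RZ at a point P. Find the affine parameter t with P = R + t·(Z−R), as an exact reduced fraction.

Choose coordinates U = (0, 0), R = (1, 0), Y = (0, 1).
1. M is the centroid of triangle URY ⇒ M = (1/3, 1/3)
2. Z lies on line UM with UZ:ZM = -5:1 ⇒ Z = (5/12, 5/12)
through U parallel to YR: direction (1, -1); meets RZ at P = (-5/2, 5/2)
P = R + t·(Z−R) with t = 6

t = 6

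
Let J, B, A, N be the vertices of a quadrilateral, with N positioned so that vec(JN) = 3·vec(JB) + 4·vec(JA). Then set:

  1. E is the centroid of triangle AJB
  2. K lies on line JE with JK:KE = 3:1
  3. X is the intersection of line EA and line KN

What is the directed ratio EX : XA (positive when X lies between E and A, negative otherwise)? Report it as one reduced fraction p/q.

Set J = (0, 0), B = (1, 0), A = (0, 1), N = (3, 4); any affine frame gives the same invariant.
1. E is the centroid of triangle AJB ⇒ E = (1/3, 1/3)
2. K lies on line JE with JK:KE = 3:1 ⇒ K = (1/4, 1/4)
3. X is the intersection of line EA and line KN ⇒ X = (12/37, 13/37)
X = E + t·(A−E) with t = 1/37, so EX:XA = t:(1−t) = 1/37:36/37

EX:XA = 1/36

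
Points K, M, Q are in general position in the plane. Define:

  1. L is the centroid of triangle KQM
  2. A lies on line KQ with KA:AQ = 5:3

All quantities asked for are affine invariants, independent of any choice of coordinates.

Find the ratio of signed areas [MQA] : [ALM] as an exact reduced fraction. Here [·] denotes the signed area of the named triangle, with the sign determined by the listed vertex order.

[MQA]:[ALM] = 9/2

Set K = (0, 0), M = (1, 0), Q = (0, 1); any affine frame gives the same invariant.
1. L is the centroid of triangle KQM ⇒ L = (1/3, 1/3)
2. A lies on line KQ with KA:AQ = 5:3 ⇒ A = (0, 5/8)
2·[MQA] = 3/8, 2·[ALM] = 1/12
[MQA]:[ALM] = 3/8:1/12 = 9/2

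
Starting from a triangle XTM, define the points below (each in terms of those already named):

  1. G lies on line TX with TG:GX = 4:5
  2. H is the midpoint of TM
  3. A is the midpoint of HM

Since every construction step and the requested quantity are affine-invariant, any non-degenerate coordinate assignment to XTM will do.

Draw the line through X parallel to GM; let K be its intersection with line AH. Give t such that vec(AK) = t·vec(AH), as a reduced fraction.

Assign X = (0, 0), T = (1, 0), M = (0, 1) — the answer is frame-independent, so this choice is without loss of generality.
1. G lies on line TX with TG:GX = 4:5 ⇒ G = (5/9, 0)
2. H is the midpoint of TM ⇒ H = (1/2, 1/2)
3. A is the midpoint of HM ⇒ A = (1/4, 3/4)
through X parallel to GM: direction (-5/9, 1); meets AH at K = (-5/4, 9/4)
K = A + t·(H−A) with t = -6

t = -6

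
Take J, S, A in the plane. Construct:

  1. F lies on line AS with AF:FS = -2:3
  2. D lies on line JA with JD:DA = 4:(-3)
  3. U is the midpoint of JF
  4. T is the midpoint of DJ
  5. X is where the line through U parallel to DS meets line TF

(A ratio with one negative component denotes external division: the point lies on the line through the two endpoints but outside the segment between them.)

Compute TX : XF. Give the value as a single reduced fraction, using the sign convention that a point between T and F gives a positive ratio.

TX:XF = 9/5

Assign J = (0, 0), S = (1, 0), A = (0, 1) — the answer is frame-independent, so this choice is without loss of generality.
1. F lies on line AS with AF:FS = -2:3 ⇒ F = (-2, 3)
2. D lies on line JA with JD:DA = 4:(-3) ⇒ D = (0, 4)
3. U is the midpoint of JF ⇒ U = (-1, 3/2)
4. T is the midpoint of DJ ⇒ T = (0, 2)
5. X is where the line through U parallel to DS meets line TF ⇒ X = (-9/7, 37/14)
X = T + t·(F−T) with t = 9/14, so TX:XF = t:(1−t) = 9/14:5/14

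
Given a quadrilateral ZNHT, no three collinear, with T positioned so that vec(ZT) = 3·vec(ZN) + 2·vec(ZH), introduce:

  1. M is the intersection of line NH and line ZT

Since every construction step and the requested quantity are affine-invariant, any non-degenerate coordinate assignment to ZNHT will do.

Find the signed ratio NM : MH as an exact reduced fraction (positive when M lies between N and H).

Choose coordinates Z = (0, 0), N = (1, 0), H = (0, 1), T = (3, 2).
1. M is the intersection of line NH and line ZT ⇒ M = (3/5, 2/5)
M = N + t·(H−N) with t = 2/5, so NM:MH = t:(1−t) = 2/5:3/5

NM:MH = 2/3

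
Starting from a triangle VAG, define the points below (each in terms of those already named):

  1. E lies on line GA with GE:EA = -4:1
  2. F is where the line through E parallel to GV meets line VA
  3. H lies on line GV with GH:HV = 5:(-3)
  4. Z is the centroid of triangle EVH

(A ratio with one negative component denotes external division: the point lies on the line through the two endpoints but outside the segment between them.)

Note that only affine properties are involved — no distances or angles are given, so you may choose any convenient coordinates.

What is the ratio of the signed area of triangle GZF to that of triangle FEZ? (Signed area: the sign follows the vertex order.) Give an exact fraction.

[GZF]:[FEZ] = -23/4

Choose coordinates V = (0, 0), A = (1, 0), G = (0, 1).
1. E lies on line GA with GE:EA = -4:1 ⇒ E = (4/3, -1/3)
2. F is where the line through E parallel to GV meets line VA ⇒ F = (4/3, 0)
3. H lies on line GV with GH:HV = 5:(-3) ⇒ H = (0, -3/2)
4. Z is the centroid of triangle EVH ⇒ Z = (4/9, -11/18)
2·[GZF] = 46/27, 2·[FEZ] = -8/27
[GZF]:[FEZ] = 46/27:-8/27 = -23/4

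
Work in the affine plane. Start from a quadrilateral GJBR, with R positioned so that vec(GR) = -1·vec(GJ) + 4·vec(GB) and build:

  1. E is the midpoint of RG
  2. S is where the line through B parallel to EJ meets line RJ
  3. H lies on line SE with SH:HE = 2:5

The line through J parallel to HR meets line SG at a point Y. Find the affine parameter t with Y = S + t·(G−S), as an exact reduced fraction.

Choose coordinates G = (0, 0), J = (1, 0), B = (0, 1), R = (-1, 4).
1. E is the midpoint of RG ⇒ E = (-1/2, 2)
2. S is where the line through B parallel to EJ meets line RJ ⇒ S = (3/2, -1)
3. H lies on line SE with SH:HE = 2:5 ⇒ H = (13/14, -1/7)
through J parallel to HR: direction (-27/14, 29/7); meets SG at Y = (29/20, -29/30)
Y = S + t·(G−S) with t = 1/30

t = 1/30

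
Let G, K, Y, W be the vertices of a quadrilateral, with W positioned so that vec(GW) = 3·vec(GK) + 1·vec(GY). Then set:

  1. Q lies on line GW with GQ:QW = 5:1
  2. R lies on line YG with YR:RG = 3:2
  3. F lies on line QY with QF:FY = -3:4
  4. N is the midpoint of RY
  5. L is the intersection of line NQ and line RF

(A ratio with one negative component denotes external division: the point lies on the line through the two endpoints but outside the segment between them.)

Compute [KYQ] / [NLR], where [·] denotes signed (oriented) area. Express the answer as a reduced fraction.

[KYQ]:[NLR] = -14/9

Work in coordinates with G = (0, 0), K = (1, 0), Y = (0, 1), W = (3, 1).
1. Q lies on line GW with GQ:QW = 5:1 ⇒ Q = (5/2, 5/6)
2. R lies on line YG with YR:RG = 3:2 ⇒ R = (0, 2/5)
3. F lies on line QY with QF:FY = -3:4 ⇒ F = (10, 1/3)
4. N is the midpoint of RY ⇒ N = (0, 7/10)
5. L is the intersection of line NQ and line RF ⇒ L = (-5, 13/30)
2·[KYQ] = -7/3, 2·[NLR] = 3/2
[KYQ]:[NLR] = -7/3:3/2 = -14/9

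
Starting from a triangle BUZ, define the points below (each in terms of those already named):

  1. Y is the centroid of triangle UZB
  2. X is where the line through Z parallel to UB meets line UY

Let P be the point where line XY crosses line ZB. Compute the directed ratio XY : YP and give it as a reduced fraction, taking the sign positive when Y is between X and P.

XY:YP = -4

Work in coordinates with B = (0, 0), U = (1, 0), Z = (0, 1).
1. Y is the centroid of triangle UZB ⇒ Y = (1/3, 1/3)
2. X is where the line through Z parallel to UB meets line UY ⇒ X = (-1, 1)
line XY meets ZB at P = (0, 1/2)
Y = X + t·(P−X) with t = 4/3, so XY:YP = 4/3:-1/3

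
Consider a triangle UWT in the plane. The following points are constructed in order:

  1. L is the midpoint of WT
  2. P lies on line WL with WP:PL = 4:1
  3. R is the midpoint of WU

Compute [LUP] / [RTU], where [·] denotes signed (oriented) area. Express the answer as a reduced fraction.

Choose coordinates U = (0, 0), W = (1, 0), T = (0, 1).
1. L is the midpoint of WT ⇒ L = (1/2, 1/2)
2. P lies on line WL with WP:PL = 4:1 ⇒ P = (3/5, 2/5)
3. R is the midpoint of WU ⇒ R = (1/2, 0)
2·[LUP] = 1/10, 2·[RTU] = 1/2
[LUP]:[RTU] = 1/10:1/2 = 1/5

[LUP]:[RTU] = 1/5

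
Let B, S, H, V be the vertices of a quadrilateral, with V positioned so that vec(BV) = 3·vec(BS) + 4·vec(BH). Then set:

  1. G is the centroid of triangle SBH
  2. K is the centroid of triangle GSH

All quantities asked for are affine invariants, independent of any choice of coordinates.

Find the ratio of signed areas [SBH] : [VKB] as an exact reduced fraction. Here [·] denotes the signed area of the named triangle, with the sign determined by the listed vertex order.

[SBH]:[VKB] = 9/4

Work in coordinates with B = (0, 0), S = (1, 0), H = (0, 1), V = (3, 4).
1. G is the centroid of triangle SBH ⇒ G = (1/3, 1/3)
2. K is the centroid of triangle GSH ⇒ K = (4/9, 4/9)
2·[SBH] = -1, 2·[VKB] = -4/9
[SBH]:[VKB] = -1:-4/9 = 9/4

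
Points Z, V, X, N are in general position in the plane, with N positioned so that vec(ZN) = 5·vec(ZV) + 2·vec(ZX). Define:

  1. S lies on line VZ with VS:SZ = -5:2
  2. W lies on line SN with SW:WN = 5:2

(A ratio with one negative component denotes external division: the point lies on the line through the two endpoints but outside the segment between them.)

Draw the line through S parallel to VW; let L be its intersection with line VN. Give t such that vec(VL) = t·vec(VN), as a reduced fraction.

Set Z = (0, 0), V = (1, 0), X = (0, 1), N = (5, 2); any affine frame gives the same invariant.
1. S lies on line VZ with VS:SZ = -5:2 ⇒ S = (-2/3, 0)
2. W lies on line SN with SW:WN = 5:2 ⇒ W = (71/21, 10/7)
through S parallel to VW: direction (50/21, 10/7); meets VN at L = (-9, -5)
L = V + t·(N−V) with t = -5/2

t = -5/2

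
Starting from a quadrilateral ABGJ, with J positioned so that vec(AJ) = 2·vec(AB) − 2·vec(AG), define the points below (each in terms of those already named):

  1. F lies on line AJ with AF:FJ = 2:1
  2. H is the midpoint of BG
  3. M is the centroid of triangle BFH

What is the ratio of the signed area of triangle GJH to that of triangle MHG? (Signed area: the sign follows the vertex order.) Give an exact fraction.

Choose coordinates A = (0, 0), B = (1, 0), G = (0, 1), J = (2, -2).
1. F lies on line AJ with AF:FJ = 2:1 ⇒ F = (4/3, -4/3)
2. H is the midpoint of BG ⇒ H = (1/2, 1/2)
3. M is the centroid of triangle BFH ⇒ M = (17/18, -5/18)
2·[GJH] = 1/2, 2·[MHG] = 1/6
[GJH]:[MHG] = 1/2:1/6 = 3

[GJH]:[MHG] = 3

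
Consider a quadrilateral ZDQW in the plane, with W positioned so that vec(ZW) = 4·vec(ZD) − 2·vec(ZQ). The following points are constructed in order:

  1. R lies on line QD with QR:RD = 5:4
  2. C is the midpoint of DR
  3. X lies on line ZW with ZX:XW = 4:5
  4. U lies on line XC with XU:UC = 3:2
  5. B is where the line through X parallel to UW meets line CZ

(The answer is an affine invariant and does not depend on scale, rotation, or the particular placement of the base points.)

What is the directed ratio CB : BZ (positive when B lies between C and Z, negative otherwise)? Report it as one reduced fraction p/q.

CB:BZ = 25/12

Set Z = (0, 0), D = (1, 0), Q = (0, 1), W = (4, -2); any affine frame gives the same invariant.
1. R lies on line QD with QR:RD = 5:4 ⇒ R = (5/9, 4/9)
2. C is the midpoint of DR ⇒ C = (7/9, 2/9)
3. X lies on line ZW with ZX:XW = 4:5 ⇒ X = (16/9, -8/9)
4. U lies on line XC with XU:UC = 3:2 ⇒ U = (53/45, -2/9)
5. B is where the line through X parallel to UW meets line CZ ⇒ B = (28/111, 8/111)
B = C + t·(Z−C) with t = 25/37, so CB:BZ = t:(1−t) = 25/37:12/37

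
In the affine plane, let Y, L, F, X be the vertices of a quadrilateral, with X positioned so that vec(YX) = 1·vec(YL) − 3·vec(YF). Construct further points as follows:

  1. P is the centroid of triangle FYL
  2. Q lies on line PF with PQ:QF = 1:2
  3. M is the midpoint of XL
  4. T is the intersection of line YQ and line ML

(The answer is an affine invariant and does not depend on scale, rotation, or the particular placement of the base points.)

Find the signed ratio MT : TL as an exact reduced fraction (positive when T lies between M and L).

MT:TL = -8/5

Assign Y = (0, 0), L = (1, 0), F = (0, 1), X = (1, -3) — the answer is frame-independent, so this choice is without loss of generality.
1. P is the centroid of triangle FYL ⇒ P = (1/3, 1/3)
2. Q lies on line PF with PQ:QF = 1:2 ⇒ Q = (2/9, 5/9)
3. M is the midpoint of XL ⇒ M = (1, -3/2)
4. T is the intersection of line YQ and line ML ⇒ T = (1, 5/2)
T = M + t·(L−M) with t = 8/3, so MT:TL = t:(1−t) = 8/3:-5/3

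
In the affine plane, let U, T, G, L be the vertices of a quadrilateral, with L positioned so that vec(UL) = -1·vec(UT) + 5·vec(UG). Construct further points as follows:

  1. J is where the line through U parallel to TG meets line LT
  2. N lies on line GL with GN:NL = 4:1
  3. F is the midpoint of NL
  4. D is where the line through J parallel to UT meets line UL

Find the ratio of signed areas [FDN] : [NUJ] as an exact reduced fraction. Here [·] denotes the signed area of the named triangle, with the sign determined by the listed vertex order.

Choose coordinates U = (0, 0), T = (1, 0), G = (0, 1), L = (-1, 5).
1. J is where the line through U parallel to TG meets line LT ⇒ J = (5/3, -5/3)
2. N lies on line GL with GN:NL = 4:1 ⇒ N = (-4/5, 21/5)
3. F is the midpoint of NL ⇒ F = (-9/10, 23/5)
4. D is where the line through J parallel to UT meets line UL ⇒ D = (1/3, -5/3)
2·[FDN] = 2/15, 2·[NUJ] = 17/3
[FDN]:[NUJ] = 2/15:17/3 = 2/85

[FDN]:[NUJ] = 2/85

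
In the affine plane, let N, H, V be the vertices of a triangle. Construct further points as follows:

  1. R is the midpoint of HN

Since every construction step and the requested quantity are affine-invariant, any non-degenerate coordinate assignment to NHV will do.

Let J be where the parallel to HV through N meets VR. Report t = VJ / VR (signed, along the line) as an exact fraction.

t = 2

Assign N = (0, 0), H = (1, 0), V = (0, 1) — the answer is frame-independent, so this choice is without loss of generality.
1. R is the midpoint of HN ⇒ R = (1/2, 0)
through N parallel to HV: direction (-1, 1); meets VR at J = (1, -1)
J = V + t·(R−V) with t = 2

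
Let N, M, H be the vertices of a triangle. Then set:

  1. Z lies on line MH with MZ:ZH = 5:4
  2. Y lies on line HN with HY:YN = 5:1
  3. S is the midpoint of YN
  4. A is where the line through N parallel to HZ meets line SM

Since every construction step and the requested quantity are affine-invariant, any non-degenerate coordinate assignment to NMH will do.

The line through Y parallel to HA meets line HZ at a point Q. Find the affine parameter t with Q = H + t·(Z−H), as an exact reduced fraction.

t = 15/88

Assign N = (0, 0), M = (1, 0), H = (0, 1) — the answer is frame-independent, so this choice is without loss of generality.
1. Z lies on line MH with MZ:ZH = 5:4 ⇒ Z = (4/9, 5/9)
2. Y lies on line HN with HY:YN = 5:1 ⇒ Y = (0, 1/6)
3. S is the midpoint of YN ⇒ S = (0, 1/12)
4. A is where the line through N parallel to HZ meets line SM ⇒ A = (-1/11, 1/11)
through Y parallel to HA: direction (-1/11, -10/11); meets HZ at Q = (5/66, 61/66)
Q = H + t·(Z−H) with t = 15/88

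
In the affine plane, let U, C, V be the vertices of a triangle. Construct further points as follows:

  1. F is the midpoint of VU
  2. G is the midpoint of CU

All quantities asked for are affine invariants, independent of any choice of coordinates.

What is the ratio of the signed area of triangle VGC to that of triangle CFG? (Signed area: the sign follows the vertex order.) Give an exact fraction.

[VGC]:[CFG] = 2

Set U = (0, 0), C = (1, 0), V = (0, 1); any affine frame gives the same invariant.
1. F is the midpoint of VU ⇒ F = (0, 1/2)
2. G is the midpoint of CU ⇒ G = (1/2, 0)
2·[VGC] = 1/2, 2·[CFG] = 1/4
[VGC]:[CFG] = 1/2:1/4 = 2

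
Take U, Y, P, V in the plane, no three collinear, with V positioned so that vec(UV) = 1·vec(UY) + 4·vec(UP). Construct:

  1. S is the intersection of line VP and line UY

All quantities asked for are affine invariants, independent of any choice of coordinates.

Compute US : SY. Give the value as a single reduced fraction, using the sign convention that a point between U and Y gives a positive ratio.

US:SY = -1/4

Set U = (0, 0), Y = (1, 0), P = (0, 1), V = (1, 4); any affine frame gives the same invariant.
1. S is the intersection of line VP and line UY ⇒ S = (-1/3, 0)
S = U + t·(Y−U) with t = -1/3, so US:SY = t:(1−t) = -1/3:4/3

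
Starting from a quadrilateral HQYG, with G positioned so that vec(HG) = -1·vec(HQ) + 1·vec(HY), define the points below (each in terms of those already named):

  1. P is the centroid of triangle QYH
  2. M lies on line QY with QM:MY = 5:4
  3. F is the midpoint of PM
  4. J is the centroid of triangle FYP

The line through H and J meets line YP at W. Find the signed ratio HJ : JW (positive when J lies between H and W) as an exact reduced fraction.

Choose coordinates H = (0, 0), Q = (1, 0), Y = (0, 1), G = (-1, 1).
1. P is the centroid of triangle QYH ⇒ P = (1/3, 1/3)
2. M lies on line QY with QM:MY = 5:4 ⇒ M = (4/9, 5/9)
3. F is the midpoint of PM ⇒ F = (7/18, 4/9)
4. J is the centroid of triangle FYP ⇒ J = (13/54, 16/27)
line HJ meets YP at W = (13/58, 16/29)
J = H + t·(W−H) with t = 29/27, so HJ:JW = 29/27:-2/27

HJ:JW = -29/2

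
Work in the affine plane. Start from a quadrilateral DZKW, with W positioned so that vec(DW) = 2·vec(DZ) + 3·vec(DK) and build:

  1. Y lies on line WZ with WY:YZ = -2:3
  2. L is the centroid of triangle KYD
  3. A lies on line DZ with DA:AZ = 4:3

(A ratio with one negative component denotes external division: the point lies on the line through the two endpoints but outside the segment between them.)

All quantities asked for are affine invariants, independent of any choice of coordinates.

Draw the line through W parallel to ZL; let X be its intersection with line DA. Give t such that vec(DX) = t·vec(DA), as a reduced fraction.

t = 119/40

Work in coordinates with D = (0, 0), Z = (1, 0), K = (0, 1), W = (2, 3).
1. Y lies on line WZ with WY:YZ = -2:3 ⇒ Y = (4, 9)
2. L is the centroid of triangle KYD ⇒ L = (4/3, 10/3)
3. A lies on line DZ with DA:AZ = 4:3 ⇒ A = (4/7, 0)
through W parallel to ZL: direction (1/3, 10/3); meets DA at X = (17/10, 0)
X = D + t·(A−D) with t = 119/40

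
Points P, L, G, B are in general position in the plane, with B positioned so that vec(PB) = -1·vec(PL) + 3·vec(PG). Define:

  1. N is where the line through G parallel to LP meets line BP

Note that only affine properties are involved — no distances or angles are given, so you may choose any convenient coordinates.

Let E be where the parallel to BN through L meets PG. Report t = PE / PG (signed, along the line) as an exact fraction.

Work in coordinates with P = (0, 0), L = (1, 0), G = (0, 1), B = (-1, 3).
1. N is where the line through G parallel to LP meets line BP ⇒ N = (-1/3, 1)
through L parallel to BN: direction (2/3, -2); meets PG at E = (0, 3)
E = P + t·(G−P) with t = 3

t = 3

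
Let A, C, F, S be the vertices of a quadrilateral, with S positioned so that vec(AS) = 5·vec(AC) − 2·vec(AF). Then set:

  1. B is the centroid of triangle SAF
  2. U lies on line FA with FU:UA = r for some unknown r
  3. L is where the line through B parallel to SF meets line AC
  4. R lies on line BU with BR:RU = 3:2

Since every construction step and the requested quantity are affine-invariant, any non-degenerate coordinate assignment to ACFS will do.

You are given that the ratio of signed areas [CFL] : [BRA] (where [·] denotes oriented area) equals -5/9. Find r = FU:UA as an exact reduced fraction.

Choose coordinates A = (0, 0), C = (1, 0), F = (0, 1), S = (5, -2).
1. B is the centroid of triangle SAF ⇒ B = (5/3, -1/3)
2. With FU:UA = r, write λ = r/(r+1) so U = F + λ·(A−F); U is affine-linear in λ
3. L is where the line through B parallel to SF meets line AC ⇒ L = (10/9, 0)
4. R lies on line BU with BR:RU = 3:2 ⇒ R is an affine combination of earlier points and hence also affine-linear in λ
Every point depending on U is an affine combination of U and λ-independent points, so each such coordinate is linear in λ; the λ² term in each signed area is a multiple of (A−F)×(A−F) = 0, so 2·[CFL] and 2·[BRA] are each linear in λ. Evaluating at λ=0 and λ=1:
  2·[CFL] = -1/9,   2·[BRA] = −λ + 1
So [CFL]:[BRA] = (-1/9) / (−λ + 1). Setting this equal to -5/9:
  -1/9 = -5/9·(−λ + 1)  ⇒  λ = 4/5
Then r = λ/(1−λ) = (4/5)/(1/5) = 4. Check: with r = 4, U = (0, 1/5) and [CFL]:[BRA] = -5/9 as required.

r = 4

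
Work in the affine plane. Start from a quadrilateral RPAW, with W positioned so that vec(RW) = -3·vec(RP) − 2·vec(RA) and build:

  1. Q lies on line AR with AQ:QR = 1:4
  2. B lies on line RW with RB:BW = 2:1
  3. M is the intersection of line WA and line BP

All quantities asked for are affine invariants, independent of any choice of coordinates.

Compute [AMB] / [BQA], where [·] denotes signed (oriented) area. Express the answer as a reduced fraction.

[AMB]:[BQA] = 13/6

Work in coordinates with R = (0, 0), P = (1, 0), A = (0, 1), W = (-3, -2).
1. Q lies on line AR with AQ:QR = 1:4 ⇒ Q = (0, 4/5)
2. B lies on line RW with RB:BW = 2:1 ⇒ B = (-2, -4/3)
3. M is the intersection of line WA and line BP ⇒ M = (-13/5, -8/5)
2·[AMB] = 13/15, 2·[BQA] = 2/5
[AMB]:[BQA] = 13/15:2/5 = 13/6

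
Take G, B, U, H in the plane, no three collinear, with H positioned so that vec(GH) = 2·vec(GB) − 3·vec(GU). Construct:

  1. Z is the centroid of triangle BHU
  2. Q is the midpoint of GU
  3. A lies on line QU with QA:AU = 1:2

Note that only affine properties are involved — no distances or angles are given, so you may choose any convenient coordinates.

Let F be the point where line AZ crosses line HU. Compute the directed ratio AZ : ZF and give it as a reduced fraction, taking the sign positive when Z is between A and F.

Work in coordinates with G = (0, 0), B = (1, 0), U = (0, 1), H = (2, -3).
1. Z is the centroid of triangle BHU ⇒ Z = (1, -2/3)
2. Q is the midpoint of GU ⇒ Q = (0, 1/2)
3. A lies on line QU with QA:AU = 1:2 ⇒ A = (0, 2/3)
line AZ meets HU at F = (1/2, 0)
Z = A + t·(F−A) with t = 2, so AZ:ZF = 2:-1

AZ:ZF = -2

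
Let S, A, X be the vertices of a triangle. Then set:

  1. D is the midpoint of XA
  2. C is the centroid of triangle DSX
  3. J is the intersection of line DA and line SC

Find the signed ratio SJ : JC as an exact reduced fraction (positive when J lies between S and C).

Work in coordinates with S = (0, 0), A = (1, 0), X = (0, 1).
1. D is the midpoint of XA ⇒ D = (1/2, 1/2)
2. C is the centroid of triangle DSX ⇒ C = (1/6, 1/2)
3. J is the intersection of line DA and line SC ⇒ J = (1/4, 3/4)
J = S + t·(C−S) with t = 3/2, so SJ:JC = t:(1−t) = 3/2:-1/2

SJ:JC = -3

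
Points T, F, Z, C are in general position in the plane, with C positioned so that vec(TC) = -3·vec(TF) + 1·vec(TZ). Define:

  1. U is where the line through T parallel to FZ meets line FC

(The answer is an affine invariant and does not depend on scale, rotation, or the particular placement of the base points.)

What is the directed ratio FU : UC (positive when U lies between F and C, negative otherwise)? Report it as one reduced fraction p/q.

Work in coordinates with T = (0, 0), F = (1, 0), Z = (0, 1), C = (-3, 1).
1. U is where the line through T parallel to FZ meets line FC ⇒ U = (-1/3, 1/3)
U = F + t·(C−F) with t = 1/3, so FU:UC = t:(1−t) = 1/3:2/3

FU:UC = 1/2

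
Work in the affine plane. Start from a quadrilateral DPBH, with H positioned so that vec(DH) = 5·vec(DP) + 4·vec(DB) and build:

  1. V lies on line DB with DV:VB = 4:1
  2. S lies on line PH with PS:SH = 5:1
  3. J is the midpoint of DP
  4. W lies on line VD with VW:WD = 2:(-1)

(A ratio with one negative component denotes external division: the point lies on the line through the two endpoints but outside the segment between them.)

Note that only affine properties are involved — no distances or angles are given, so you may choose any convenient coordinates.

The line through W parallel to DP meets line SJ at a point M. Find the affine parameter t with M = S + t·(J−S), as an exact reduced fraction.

t = 31/25

Choose coordinates D = (0, 0), P = (1, 0), B = (0, 1), H = (5, 4).
1. V lies on line DB with DV:VB = 4:1 ⇒ V = (0, 4/5)
2. S lies on line PH with PS:SH = 5:1 ⇒ S = (13/3, 10/3)
3. J is the midpoint of DP ⇒ J = (1/2, 0)
4. W lies on line VD with VW:WD = 2:(-1) ⇒ W = (0, -4/5)
through W parallel to DP: direction (1, 0); meets SJ at M = (-21/50, -4/5)
M = S + t·(J−S) with t = 31/25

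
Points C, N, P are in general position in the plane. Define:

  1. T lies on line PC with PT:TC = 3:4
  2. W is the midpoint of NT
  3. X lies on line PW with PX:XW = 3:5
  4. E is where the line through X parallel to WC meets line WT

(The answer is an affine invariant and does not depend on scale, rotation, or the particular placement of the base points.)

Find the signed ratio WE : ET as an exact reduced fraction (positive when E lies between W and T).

WE:ET = -35/3

Set C = (0, 0), N = (1, 0), P = (0, 1); any affine frame gives the same invariant.
1. T lies on line PC with PT:TC = 3:4 ⇒ T = (0, 4/7)
2. W is the midpoint of NT ⇒ W = (1/2, 2/7)
3. X lies on line PW with PX:XW = 3:5 ⇒ X = (3/16, 41/56)
4. E is where the line through X parallel to WC meets line WT ⇒ E = (-3/64, 67/112)
E = W + t·(T−W) with t = 35/32, so WE:ET = t:(1−t) = 35/32:-3/32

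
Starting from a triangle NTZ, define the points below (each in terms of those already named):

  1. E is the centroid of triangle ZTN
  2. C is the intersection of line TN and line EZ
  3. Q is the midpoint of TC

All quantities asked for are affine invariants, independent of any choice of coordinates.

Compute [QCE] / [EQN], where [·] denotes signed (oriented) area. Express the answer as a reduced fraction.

[QCE]:[EQN] = 1/3

Work in coordinates with N = (0, 0), T = (1, 0), Z = (0, 1).
1. E is the centroid of triangle ZTN ⇒ E = (1/3, 1/3)
2. C is the intersection of line TN and line EZ ⇒ C = (1/2, 0)
3. Q is the midpoint of TC ⇒ Q = (3/4, 0)
2·[QCE] = -1/12, 2·[EQN] = -1/4
[QCE]:[EQN] = -1/12:-1/4 = 1/3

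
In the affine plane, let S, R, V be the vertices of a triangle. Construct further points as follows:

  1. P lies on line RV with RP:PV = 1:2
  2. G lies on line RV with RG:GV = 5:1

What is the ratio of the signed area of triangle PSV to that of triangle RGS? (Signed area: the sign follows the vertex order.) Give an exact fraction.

Work in coordinates with S = (0, 0), R = (1, 0), V = (0, 1).
1. P lies on line RV with RP:PV = 1:2 ⇒ P = (2/3, 1/3)
2. G lies on line RV with RG:GV = 5:1 ⇒ G = (1/6, 5/6)
2·[PSV] = -2/3, 2·[RGS] = 5/6
[PSV]:[RGS] = -2/3:5/6 = -4/5

[PSV]:[RGS] = -4/5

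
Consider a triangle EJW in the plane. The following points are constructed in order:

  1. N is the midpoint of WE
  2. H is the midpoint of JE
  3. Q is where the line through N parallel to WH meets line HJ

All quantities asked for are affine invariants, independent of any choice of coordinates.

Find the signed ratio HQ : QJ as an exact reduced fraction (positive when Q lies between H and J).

HQ:QJ = -1/3

Choose coordinates E = (0, 0), J = (1, 0), W = (0, 1).
1. N is the midpoint of WE ⇒ N = (0, 1/2)
2. H is the midpoint of JE ⇒ H = (1/2, 0)
3. Q is where the line through N parallel to WH meets line HJ ⇒ Q = (1/4, 0)
Q = H + t·(J−H) with t = -1/2, so HQ:QJ = t:(1−t) = -1/2:3/2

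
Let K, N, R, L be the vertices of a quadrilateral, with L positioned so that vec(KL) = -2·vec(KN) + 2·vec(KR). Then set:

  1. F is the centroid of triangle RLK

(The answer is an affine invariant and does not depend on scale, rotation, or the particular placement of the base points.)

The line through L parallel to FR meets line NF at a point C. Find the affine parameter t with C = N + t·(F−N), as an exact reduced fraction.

Assign K = (0, 0), N = (1, 0), R = (0, 1), L = (-2, 2) — the answer is frame-independent, so this choice is without loss of generality.
1. F is the centroid of triangle RLK ⇒ F = (-2/3, 1)
through L parallel to FR: direction (2/3, 0); meets NF at C = (-7/3, 2)
C = N + t·(F−N) with t = 2

t = 2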